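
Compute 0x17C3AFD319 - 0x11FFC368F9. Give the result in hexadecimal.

0x5C3EC6A20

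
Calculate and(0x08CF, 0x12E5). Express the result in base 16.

0x00C5

AND each hex digit independently (no carries):
  0&1=0, 8&2=0, C&E=C, F&5=5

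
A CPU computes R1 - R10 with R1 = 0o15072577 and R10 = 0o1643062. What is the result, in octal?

0o13227515

Subtract column by column in base 8:
  7-2 → 5
  7-6 → 1
  5-0 → 5
  2-3 → 7 (borrow)
  7-4-1 → 2
  0-6 → 2 (borrow)
  5-1-1 → 3
  1-0 → 1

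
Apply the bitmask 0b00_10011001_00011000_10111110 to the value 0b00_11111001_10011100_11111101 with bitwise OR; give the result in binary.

0b00111110011001110011111111

OR bit by bit (1 where either bit is 1):
  00111110011001110011111101
| 00100110010001100010111110
= 00111110011001110011111111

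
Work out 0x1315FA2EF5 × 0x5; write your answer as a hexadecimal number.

0x5F6DE2EAC9

Multiply each base-16 digit by 5, carrying:
  5×5 = 25 → write 9 carry 1
  F×5+1 = 76 → write C carry 4
  E×5+4 = 74 → write A carry 4
  2×5+4 = 14 → write E
  A×5 = 50 → write 2 carry 3
  F×5+3 = 78 → write E carry 4
  5×5+4 = 29 → write D carry 1
  1×5+1 = 6 → write 6
  3×5 = 15 → write F
  1×5 = 5 → write 5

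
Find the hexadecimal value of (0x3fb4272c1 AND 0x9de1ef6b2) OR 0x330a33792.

0x3fb4272c1 AND 0x9de1ef6b2 = 0x1da027280.
Then OR with 0x330a33792.

0x3faa37792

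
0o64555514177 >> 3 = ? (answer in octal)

0o6455551417

Shifting right by 3 bits = 1 oct digit: drop the last 1.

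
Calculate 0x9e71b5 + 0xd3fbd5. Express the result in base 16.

0x1726d8a

Add column by column in base 16, right to left:
  5+5 = a
  b+d = 8 carry 1
  1+b+1 = d
  7+f = 6 carry 1
  e+3+1 = 2 carry 1
  9+d+1 = 7 carry 1
  final carry 1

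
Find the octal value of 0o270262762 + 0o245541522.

Add column by column in base 8, right to left:
  2+2 = 4
  6+2 = 0 carry 1
  7+5+1 = 5 carry 1
  2+1+1 = 4
  6+4 = 2 carry 1
  2+5+1 = 0 carry 1
  0+5+1 = 6
  7+4 = 3 carry 1
  2+2+1 = 5

0o536024504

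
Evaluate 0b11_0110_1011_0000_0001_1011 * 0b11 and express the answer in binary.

Multiply each base-2 digit by 3, carrying:
  1×3 = 3 → write 1 carry 1
  1×3+1 = 4 → write 0 carry 2
  0×3+2 = 2 → write 0 carry 1
  1×3+1 = 4 → write 0 carry 2
  1×3+2 = 5 → write 1 carry 2
  0×3+2 = 2 → write 0 carry 1
  0×3+1 = 1 → write 1
  0×3 = 0 → write 0
  0×3 = 0 → write 0
  0×3 = 0 → write 0
  0×3 = 0 → write 0
  0×3 = 0 → write 0
  1×3 = 3 → write 1 carry 1
  1×3+1 = 4 → write 0 carry 2
  0×3+2 = 2 → write 0 carry 1
  1×3+1 = 4 → write 0 carry 2
  0×3+2 = 2 → write 0 carry 1
  1×3+1 = 4 → write 0 carry 2
  1×3+2 = 5 → write 1 carry 2
  0×3+2 = 2 → write 0 carry 1
  1×3+1 = 4 → write 0 carry 2
  1×3+2 = 5 → write 1 carry 2
  remaining carry: 10

0b101001000001000001010001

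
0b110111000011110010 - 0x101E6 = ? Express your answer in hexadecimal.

0x26F0C

0b110111000011110010 = 0x370F2 in hexadecimal.
Subtract column by column in base 16:
  2-6 → C (borrow)
  F-E-1 → 0
  0-1 → F (borrow)
  7-0-1 → 6
  3-1 → 2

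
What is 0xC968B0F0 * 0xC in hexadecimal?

0x970E84B40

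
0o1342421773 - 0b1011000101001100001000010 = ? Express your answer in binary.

0b1010001001111000101110111001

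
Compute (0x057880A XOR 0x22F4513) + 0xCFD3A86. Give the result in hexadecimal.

First 0x057880A XOR 0x22F4513 = 0x278CD19.
Add column by column in base 16, right to left:
  9+6 = F
  1+8 = 9
  D+A = 7 carry 1
  C+3+1 = 0 carry 1
  8+D+1 = 6 carry 1
  7+F+1 = 7 carry 1
  2+C+1 = F

0xF76079F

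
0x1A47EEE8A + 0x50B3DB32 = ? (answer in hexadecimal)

Add column by column in base 16, right to left:
  A+2 = C
  8+3 = B
  E+B = 9 carry 1
  E+D+1 = C carry 1
  E+3+1 = 2 carry 1
  7+B+1 = 3 carry 1
  4+0+1 = 5
  A+5 = F
  1+0 = 1

0x1F532C9BC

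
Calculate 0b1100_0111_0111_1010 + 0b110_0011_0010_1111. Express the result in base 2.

Add column by column in base 2, right to left:
  0+1 = 1
  1+1 = 0 carry 1
  0+1+1 = 0 carry 1
  1+1+1 = 1 carry 1
  1+0+1 = 0 carry 1
  1+1+1 = 1 carry 1
  1+0+1 = 0 carry 1
  0+0+1 = 1
  1+1 = 0 carry 1
  1+1+1 = 1 carry 1
  1+0+1 = 0 carry 1
  0+0+1 = 1
  0+0 = 0
  0+1 = 1
  1+1 = 0 carry 1
  1+0+1 = 0 carry 1
  final carry 1

0b10010101010101001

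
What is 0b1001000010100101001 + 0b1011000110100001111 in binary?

Add column by column in base 2, right to left:
  1+1 = 0 carry 1
  0+1+1 = 0 carry 1
  0+1+1 = 0 carry 1
  1+1+1 = 1 carry 1
  0+0+1 = 1
  1+0 = 1
  0+0 = 0
  0+0 = 0
  1+1 = 0 carry 1
  0+0+1 = 1
  1+1 = 0 carry 1
  0+1+1 = 0 carry 1
  0+0+1 = 1
  0+0 = 0
  0+0 = 0
  1+1 = 0 carry 1
  0+1+1 = 0 carry 1
  0+0+1 = 1
  1+1 = 0 carry 1
  final carry 1

0b10100001001000111000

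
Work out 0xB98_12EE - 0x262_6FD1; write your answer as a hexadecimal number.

Subtract column by column in base 16:
  E-1 → D
  E-D → 1
  2-F → 3 (borrow)
  1-6-1 → A (borrow)
  8-2-1 → 5
  9-6 → 3
  B-2 → 9

0x935A31D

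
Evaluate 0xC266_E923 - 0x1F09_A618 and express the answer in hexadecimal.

0xA35D430B

Subtract column by column in base 16:
  3-8 → B (borrow)
  2-1-1 → 0
  9-6 → 3
  E-A → 4
  6-9 → D (borrow)
  6-0-1 → 5
  2-F → 3 (borrow)
  C-1-1 → A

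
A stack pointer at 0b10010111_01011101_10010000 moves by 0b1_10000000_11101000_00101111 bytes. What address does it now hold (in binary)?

0b10000110000100010110111111

Add column by column in base 2, right to left:
  0+1 = 1
  0+1 = 1
  0+1 = 1
  0+1 = 1
  1+0 = 1
  0+1 = 1
  0+0 = 0
  1+0 = 1
  1+0 = 1
  0+0 = 0
  1+0 = 1
  1+1 = 0 carry 1
  1+0+1 = 0 carry 1
  0+1+1 = 0 carry 1
  1+1+1 = 1 carry 1
  0+1+1 = 0 carry 1
  1+0+1 = 0 carry 1
  1+0+1 = 0 carry 1
  1+0+1 = 0 carry 1
  0+0+1 = 1
  1+0 = 1
  0+0 = 0
  0+0 = 0
  1+1 = 0 carry 1
  0+1+1 = 0 carry 1
  final carry 1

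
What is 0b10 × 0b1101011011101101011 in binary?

Multiply each base-2 digit by 2, carrying:
  1×2 = 2 → write 0 carry 1
  1×2+1 = 3 → write 1 carry 1
  0×2+1 = 1 → write 1
  1×2 = 2 → write 0 carry 1
  0×2+1 = 1 → write 1
  1×2 = 2 → write 0 carry 1
  1×2+1 = 3 → write 1 carry 1
  0×2+1 = 1 → write 1
  1×2 = 2 → write 0 carry 1
  1×2+1 = 3 → write 1 carry 1
  1×2+1 = 3 → write 1 carry 1
  0×2+1 = 1 → write 1
  1×2 = 2 → write 0 carry 1
  1×2+1 = 3 → write 1 carry 1
  0×2+1 = 1 → write 1
  1×2 = 2 → write 0 carry 1
  0×2+1 = 1 → write 1
  1×2 = 2 → write 0 carry 1
  1×2+1 = 3 → write 1 carry 1
  remaining carry: 1

0b11010110111011010110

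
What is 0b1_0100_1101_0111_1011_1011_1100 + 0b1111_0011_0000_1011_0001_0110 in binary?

0b10010000001000011011010010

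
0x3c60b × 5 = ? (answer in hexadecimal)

0x12de37

Multiply each base-16 digit by 5, carrying:
  b×5 = 55 → write 7 carry 3
  0×5+3 = 3 → write 3
  6×5 = 30 → write e carry 1
  c×5+1 = 61 → write d carry 3
  3×5+3 = 18 → write 2 carry 1
  remaining carry: 1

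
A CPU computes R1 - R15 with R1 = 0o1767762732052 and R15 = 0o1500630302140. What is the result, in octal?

0o267132427712

Subtract column by column in base 8:
  2-0 → 2
  5-4 → 1
  0-1 → 7 (borrow)
  2-2-1 → 7 (borrow)
  3-0-1 → 2
  7-3 → 4
  2-0 → 2
  6-3 → 3
  7-6 → 1
  7-0 → 7
  6-0 → 6
  7-5 → 2
  1-1 → 0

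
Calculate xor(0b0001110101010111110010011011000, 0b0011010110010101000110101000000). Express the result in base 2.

0b0010100011000010110100110011000

XOR bit by bit (1 where the bits differ):
  0001110101010111110010011011000
^ 0011010110010101000110101000000
= 0010100011000010110100110011000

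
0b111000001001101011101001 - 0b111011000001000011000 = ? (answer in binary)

Subtract column by column in base 2:
  1-0 → 1
  0-0 → 0
  0-0 → 0
  1-1 → 0
  0-1 → 1 (borrow)
  1-0-1 → 0
  1-0 → 1
  1-0 → 1
  0-0 → 0
  1-1 → 0
  0-0 → 0
  1-0 → 1
  1-0 → 1
  0-0 → 0
  0-0 → 0
  1-1 → 0
  0-1 → 1 (borrow)
  0-0-1 → 1 (borrow)
  0-1-1 → 0 (borrow)
  0-1-1 → 0 (borrow)
  0-1-1 → 0 (borrow)
  1-0-1 → 0
  1-0 → 1
  1-0 → 1

0b110000110001100011010001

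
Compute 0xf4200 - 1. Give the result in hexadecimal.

The trailing 2 digits are 0, so subtracting 1 borrows through: they become F and the next digit up decrements.

0xf41ff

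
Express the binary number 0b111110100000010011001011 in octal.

Group the bits in threes: 111 110 100 000 010 011 001 011 → 76402313.

0o76402313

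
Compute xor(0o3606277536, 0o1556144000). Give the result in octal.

XOR each oct digit independently (no carries):
  3^1=2, 6^5=3, 0^5=5, 6^6=0, 2^1=3, 7^4=3, 7^4=3, 5^0=5, 3^0=3, 6^0=6

0o2350333536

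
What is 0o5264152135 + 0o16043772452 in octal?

Add column by column in base 8, right to left:
  5+2 = 7
  3+5 = 0 carry 1
  1+4+1 = 6
  2+2 = 4
  5+7 = 4 carry 1
  1+7+1 = 1 carry 1
  4+3+1 = 0 carry 1
  6+4+1 = 3 carry 1
  2+0+1 = 3
  5+6 = 3 carry 1
  0+1+1 = 2

0o23330144607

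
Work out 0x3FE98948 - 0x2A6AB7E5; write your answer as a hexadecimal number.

Subtract column by column in base 16:
  8-5 → 3
  4-E → 6 (borrow)
  9-7-1 → 1
  8-B → D (borrow)
  9-A-1 → E (borrow)
  E-6-1 → 7
  F-A → 5
  3-2 → 1

0x157ED163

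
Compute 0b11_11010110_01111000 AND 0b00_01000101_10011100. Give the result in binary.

0b000100010000011000

AND bit by bit (1 only where both bits are 1):
  111101011001111000
& 000100010110011100
= 000100010000011000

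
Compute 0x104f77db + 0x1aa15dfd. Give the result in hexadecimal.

0x2af0d5d8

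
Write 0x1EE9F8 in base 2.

0b111101110100111111000

Expand each hex digit to 4 bits: 1=0001 E=1110 E=1110 9=1001 F=1111 8=1000.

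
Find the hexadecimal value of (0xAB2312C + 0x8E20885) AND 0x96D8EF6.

Add column by column in base 16, right to left:
  C+5 = 1 carry 1
  2+8+1 = B
  1+8 = 9
  3+0 = 3
  2+2 = 4
  B+E = 9 carry 1
  A+8+1 = 3 carry 1
  final carry 1
Sum = 0x139439B1; now AND with 0x96D8EF6:
  1&0=0, 3&9=1, 9&6=0, 4&D=4, 3&8=0, 9&E=8, B&F=B, 1&6=0

0x10408B0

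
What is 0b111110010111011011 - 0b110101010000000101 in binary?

0b1001000111010110

Subtract column by column in base 2:
  1-1 → 0
  1-0 → 1
  0-1 → 1 (borrow)
  1-0-1 → 0
  1-0 → 1
  0-0 → 0
  1-0 → 1
  1-0 → 1
  1-0 → 1
  0-0 → 0
  1-1 → 0
  0-0 → 0
  0-1 → 1 (borrow)
  1-0-1 → 0
  1-1 → 0
  1-0 → 1
  1-1 → 0
  1-1 → 0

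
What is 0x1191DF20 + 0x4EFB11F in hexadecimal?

Add column by column in base 16, right to left:
  0+F = F
  2+1 = 3
  F+1 = 0 carry 1
  D+B+1 = 9 carry 1
  1+F+1 = 1 carry 1
  9+E+1 = 8 carry 1
  1+4+1 = 6
  1+0 = 1

0x1681903F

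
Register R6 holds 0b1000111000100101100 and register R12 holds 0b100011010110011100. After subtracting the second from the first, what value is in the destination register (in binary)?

0b100011101110010000

Subtract column by column in base 2:
  0-0 → 0
  0-0 → 0
  1-1 → 0
  1-1 → 0
  0-1 → 1 (borrow)
  1-0-1 → 0
  0-0 → 0
  0-1 → 1 (borrow)
  1-1-1 → 1 (borrow)
  0-0-1 → 1 (borrow)
  0-1-1 → 0 (borrow)
  0-0-1 → 1 (borrow)
  1-1-1 → 1 (borrow)
  1-1-1 → 1 (borrow)
  1-0-1 → 0
  0-0 → 0
  0-0 → 0
  0-1 → 1 (borrow)
  1-0-1 → 0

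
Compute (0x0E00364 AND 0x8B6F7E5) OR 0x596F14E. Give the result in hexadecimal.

0x5B6F36E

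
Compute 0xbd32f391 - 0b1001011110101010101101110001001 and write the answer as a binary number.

0b1110001010111011001100000001000

0xbd32f391 = 0b10111101001100101111001110010001 in binary.
Subtract column by column in base 2:
  1-1 → 0
  0-0 → 0
  0-0 → 0
  0-1 → 1 (borrow)
  1-0-1 → 0
  0-0 → 0
  0-0 → 0
  1-1 → 0
  1-1 → 0
  1-1 → 0
  0-0 → 0
  0-1 → 1 (borrow)
  1-1-1 → 1 (borrow)
  1-0-1 → 0
  1-1 → 0
  1-0 → 1
  0-1 → 1 (borrow)
  1-0-1 → 0
  0-1 → 1 (borrow)
  0-0-1 → 1 (borrow)
  1-1-1 → 1 (borrow)
  1-0-1 → 0
  0-1 → 1 (borrow)
  0-1-1 → 0 (borrow)
  1-1-1 → 1 (borrow)
  0-1-1 → 0 (borrow)
  1-0-1 → 0
  1-1 → 0
  1-0 → 1
  1-0 → 1
  0-1 → 1 (borrow)
  1-0-1 → 0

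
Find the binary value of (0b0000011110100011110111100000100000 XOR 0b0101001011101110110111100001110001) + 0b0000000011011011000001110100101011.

First 0b0000011110100011110111100000100000 XOR 0b0101001011101110110111100001110001 = 0b0101010101001101000000000001010001.
Add column by column in base 2, right to left:
  1+1 = 0 carry 1
  0+1+1 = 0 carry 1
  0+0+1 = 1
  0+1 = 1
  1+0 = 1
  0+1 = 1
  1+0 = 1
  0+0 = 0
  0+1 = 1
  0+0 = 0
  0+1 = 1
  0+1 = 1
  0+1 = 1
  0+0 = 0
  0+0 = 0
  0+0 = 0
  0+0 = 0
  0+0 = 0
  1+1 = 0 carry 1
  0+1+1 = 0 carry 1
  1+0+1 = 0 carry 1
  1+1+1 = 1 carry 1
  0+1+1 = 0 carry 1
  0+0+1 = 1
  1+1 = 0 carry 1
  0+1+1 = 0 carry 1
  1+0+1 = 0 carry 1
  0+0+1 = 1
  1+0 = 1
  0+0 = 0
  1+0 = 1
  0+0 = 0
  1+0 = 1

0b101011000101000000001110101111100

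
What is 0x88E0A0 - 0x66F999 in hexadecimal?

Subtract column by column in base 16:
  0-9 → 7 (borrow)
  A-9-1 → 0
  0-9 → 7 (borrow)
  E-F-1 → E (borrow)
  8-6-1 → 1
  8-6 → 2

0x21E707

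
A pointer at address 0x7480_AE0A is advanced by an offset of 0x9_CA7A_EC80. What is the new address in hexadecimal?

Add column by column in base 16, right to left:
  A+0 = A
  0+8 = 8
  E+C = A carry 1
  A+E+1 = 9 carry 1
  0+A+1 = B
  8+7 = F
  4+A = E
  7+C = 3 carry 1
  0+9+1 = A

0xA3EFB9A8A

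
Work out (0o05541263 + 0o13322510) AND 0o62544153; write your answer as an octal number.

Add column by column in base 8, right to left:
  3+0 = 3
  6+1 = 7
  2+5 = 7
  1+2 = 3
  4+2 = 6
  5+3 = 0 carry 1
  5+3+1 = 1 carry 1
  0+1+1 = 2
Sum = 0o21063773; now AND with 0o62544153:
  2&6=2, 1&2=0, 0&5=0, 6&4=4, 3&4=0, 7&1=1, 7&5=5, 3&3=3

0o20040153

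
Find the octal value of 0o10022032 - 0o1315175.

0o6504635

Subtract column by column in base 8:
  2-5 → 5 (borrow)
  3-7-1 → 3 (borrow)
  0-1-1 → 6 (borrow)
  2-5-1 → 4 (borrow)
  2-1-1 → 0
  0-3 → 5 (borrow)
  0-1-1 → 6 (borrow)
  1-0-1 → 0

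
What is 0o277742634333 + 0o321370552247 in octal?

0o621333406602

Add column by column in base 8, right to left:
  3+7 = 2 carry 1
  3+4+1 = 0 carry 1
  3+2+1 = 6
  4+2 = 6
  3+5 = 0 carry 1
  6+5+1 = 4 carry 1
  2+0+1 = 3
  4+7 = 3 carry 1
  7+3+1 = 3 carry 1
  7+1+1 = 1 carry 1
  7+2+1 = 2 carry 1
  2+3+1 = 6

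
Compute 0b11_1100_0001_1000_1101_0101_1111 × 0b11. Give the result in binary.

Multiply each base-2 digit by 3, carrying:
  1×3 = 3 → write 1 carry 1
  1×3+1 = 4 → write 0 carry 2
  1×3+2 = 5 → write 1 carry 2
  1×3+2 = 5 → write 1 carry 2
  1×3+2 = 5 → write 1 carry 2
  0×3+2 = 2 → write 0 carry 1
  1×3+1 = 4 → write 0 carry 2
  0×3+2 = 2 → write 0 carry 1
  1×3+1 = 4 → write 0 carry 2
  0×3+2 = 2 → write 0 carry 1
  1×3+1 = 4 → write 0 carry 2
  1×3+2 = 5 → write 1 carry 2
  0×3+2 = 2 → write 0 carry 1
  0×3+1 = 1 → write 1
  0×3 = 0 → write 0
  1×3 = 3 → write 1 carry 1
  1×3+1 = 4 → write 0 carry 2
  0×3+2 = 2 → write 0 carry 1
  0×3+1 = 1 → write 1
  0×3 = 0 → write 0
  0×3 = 0 → write 0
  0×3 = 0 → write 0
  1×3 = 3 → write 1 carry 1
  1×3+1 = 4 → write 0 carry 2
  1×3+2 = 5 → write 1 carry 2
  1×3+2 = 5 → write 1 carry 2
  remaining carry: 10

0b1011010001001010100000011101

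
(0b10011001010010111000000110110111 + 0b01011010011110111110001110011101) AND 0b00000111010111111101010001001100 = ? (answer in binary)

Add column by column in base 2, right to left:
  1+1 = 0 carry 1
  1+0+1 = 0 carry 1
  1+1+1 = 1 carry 1
  0+1+1 = 0 carry 1
  1+1+1 = 1 carry 1
  1+0+1 = 0 carry 1
  0+0+1 = 1
  1+1 = 0 carry 1
  1+1+1 = 1 carry 1
  0+1+1 = 0 carry 1
  0+0+1 = 1
  0+0 = 0
  0+0 = 0
  0+1 = 1
  0+1 = 1
  1+1 = 0 carry 1
  1+1+1 = 1 carry 1
  1+1+1 = 1 carry 1
  0+0+1 = 1
  1+1 = 0 carry 1
  0+1+1 = 0 carry 1
  0+1+1 = 0 carry 1
  1+1+1 = 1 carry 1
  0+0+1 = 1
  1+0 = 1
  0+1 = 1
  0+0 = 0
  1+1 = 0 carry 1
  1+1+1 = 1 carry 1
  0+0+1 = 1
  0+1 = 1
  1+0 = 1
Sum = 0b11110011110001110110010101010100; now AND with 0b00000111010111111101010001001100:
  11110011110001110110010101010100
& 00000111010111111101010001001100
= 00000011010001110100010001000100

0b11010001110100010001000100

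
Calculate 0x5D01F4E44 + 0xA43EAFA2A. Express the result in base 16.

0x10140A486E

Add column by column in base 16, right to left:
  4+A = E
  4+2 = 6
  E+A = 8 carry 1
  4+F+1 = 4 carry 1
  F+A+1 = A carry 1
  1+E+1 = 0 carry 1
  0+3+1 = 4
  D+4 = 1 carry 1
  5+A+1 = 0 carry 1
  final carry 1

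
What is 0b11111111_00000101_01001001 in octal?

0o77602511

Group the bits in threes: 111 111 110 000 010 101 001 001 → 77602511.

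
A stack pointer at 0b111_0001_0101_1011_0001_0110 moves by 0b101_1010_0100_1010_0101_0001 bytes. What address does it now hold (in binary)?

0b110010111010010101100111

Add column by column in base 2, right to left:
  0+1 = 1
  1+0 = 1
  1+0 = 1
  0+0 = 0
  1+1 = 0 carry 1
  0+0+1 = 1
  0+1 = 1
  0+0 = 0
  1+0 = 1
  1+1 = 0 carry 1
  0+0+1 = 1
  1+1 = 0 carry 1
  1+0+1 = 0 carry 1
  0+0+1 = 1
  1+1 = 0 carry 1
  0+0+1 = 1
  1+0 = 1
  0+1 = 1
  0+0 = 0
  0+1 = 1
  1+1 = 0 carry 1
  1+0+1 = 0 carry 1
  1+1+1 = 1 carry 1
  final carry 1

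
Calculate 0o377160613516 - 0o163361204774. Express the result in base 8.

Subtract column by column in base 8:
  6-4 → 2
  1-7 → 2 (borrow)
  5-7-1 → 5 (borrow)
  3-4-1 → 6 (borrow)
  1-0-1 → 0
  6-2 → 4
  0-1 → 7 (borrow)
  6-6-1 → 7 (borrow)
  1-3-1 → 5 (borrow)
  7-3-1 → 3
  7-6 → 1
  3-1 → 2

0o213577406522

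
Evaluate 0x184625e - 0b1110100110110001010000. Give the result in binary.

0x184625e = 0b1100001000110001001011110 in binary.
Subtract column by column in base 2:
  0-0 → 0
  1-0 → 1
  1-0 → 1
  1-0 → 1
  1-1 → 0
  0-0 → 0
  1-1 → 0
  0-0 → 0
  0-0 → 0
  1-0 → 1
  0-1 → 1 (borrow)
  0-1-1 → 0 (borrow)
  0-0-1 → 1 (borrow)
  1-1-1 → 1 (borrow)
  1-1-1 → 1 (borrow)
  0-0-1 → 1 (borrow)
  0-0-1 → 1 (borrow)
  0-1-1 → 0 (borrow)
  1-0-1 → 0
  0-1 → 1 (borrow)
  0-1-1 → 0 (borrow)
  0-1-1 → 0 (borrow)
  0-0-1 → 1 (borrow)
  1-0-1 → 0
  1-0 → 1

0b1010010011111011000001110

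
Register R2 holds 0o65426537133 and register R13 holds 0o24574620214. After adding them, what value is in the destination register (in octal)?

Add column by column in base 8, right to left:
  3+4 = 7
  3+1 = 4
  1+2 = 3
  7+0 = 7
  3+2 = 5
  5+6 = 3 carry 1
  6+4+1 = 3 carry 1
  2+7+1 = 2 carry 1
  4+5+1 = 2 carry 1
  5+4+1 = 2 carry 1
  6+2+1 = 1 carry 1
  final carry 1

0o112223357347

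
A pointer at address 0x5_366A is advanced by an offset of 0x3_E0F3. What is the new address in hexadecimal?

0x9175D

Add column by column in base 16, right to left:
  A+3 = D
  6+F = 5 carry 1
  6+0+1 = 7
  3+E = 1 carry 1
  5+3+1 = 9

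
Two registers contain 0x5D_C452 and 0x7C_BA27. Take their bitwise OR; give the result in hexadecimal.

OR each hex digit independently (no carries):
  5|7=7, D|C=D, C|B=F, 4|A=E, 5|2=7, 2|7=7

0x7DFE77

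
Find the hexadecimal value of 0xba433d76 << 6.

6 bits is not a whole number of base-16 digits; in binary: 10111010010000110011110101110110 << 6 = 10111010010000110011110101110110000000.

0x2e90cf5d80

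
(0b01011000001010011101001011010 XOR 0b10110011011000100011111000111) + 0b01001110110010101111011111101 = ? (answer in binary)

First 0b01011000001010011101001011010 XOR 0b10110011011000100011111000111 = 0b11101011010010111110110011101.
Add column by column in base 2, right to left:
  1+1 = 0 carry 1
  0+0+1 = 1
  1+1 = 0 carry 1
  1+1+1 = 1 carry 1
  1+1+1 = 1 carry 1
  0+1+1 = 0 carry 1
  0+1+1 = 0 carry 1
  1+1+1 = 1 carry 1
  1+0+1 = 0 carry 1
  0+1+1 = 0 carry 1
  1+1+1 = 1 carry 1
  1+1+1 = 1 carry 1
  1+1+1 = 1 carry 1
  1+0+1 = 0 carry 1
  1+1+1 = 1 carry 1
  0+0+1 = 1
  1+1 = 0 carry 1
  0+0+1 = 1
  0+0 = 0
  1+1 = 0 carry 1
  0+1+1 = 0 carry 1
  1+0+1 = 0 carry 1
  1+1+1 = 1 carry 1
  0+1+1 = 0 carry 1
  1+1+1 = 1 carry 1
  0+0+1 = 1
  1+0 = 1
  1+1 = 0 carry 1
  1+0+1 = 0 carry 1
  final carry 1

0b100111010000101101110010011010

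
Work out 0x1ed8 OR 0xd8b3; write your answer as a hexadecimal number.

OR each hex digit independently (no carries):
  1|d=d, e|8=e, d|b=f, 8|3=b

0xdefb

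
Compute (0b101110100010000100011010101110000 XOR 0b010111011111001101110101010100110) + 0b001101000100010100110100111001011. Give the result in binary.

First 0b101110100010000100011010101110000 XOR 0b010111011111001101110101010100110 = 0b111001111101001001101111111010110.
Add column by column in base 2, right to left:
  0+1 = 1
  1+1 = 0 carry 1
  1+0+1 = 0 carry 1
  0+1+1 = 0 carry 1
  1+0+1 = 0 carry 1
  0+0+1 = 1
  1+1 = 0 carry 1
  1+1+1 = 1 carry 1
  1+1+1 = 1 carry 1
  1+0+1 = 0 carry 1
  1+0+1 = 0 carry 1
  1+1+1 = 1 carry 1
  1+0+1 = 0 carry 1
  0+1+1 = 0 carry 1
  1+1+1 = 1 carry 1
  1+0+1 = 0 carry 1
  0+0+1 = 1
  0+1 = 1
  1+0 = 1
  0+1 = 1
  0+0 = 0
  1+0 = 1
  0+0 = 0
  1+1 = 0 carry 1
  1+0+1 = 0 carry 1
  1+0+1 = 0 carry 1
  1+0+1 = 0 carry 1
  1+1+1 = 1 carry 1
  0+0+1 = 1
  0+1 = 1
  1+1 = 0 carry 1
  1+0+1 = 0 carry 1
  1+0+1 = 0 carry 1
  final carry 1

0b1000111000001011110100100110100001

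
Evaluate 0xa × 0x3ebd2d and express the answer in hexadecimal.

0x27363c2

Multiply each base-16 digit by 10, carrying:
  d×10 = 130 → write 2 carry 8
  2×10+8 = 28 → write c carry 1
  d×10+1 = 131 → write 3 carry 8
  b×10+8 = 118 → write 6 carry 7
  e×10+7 = 147 → write 3 carry 9
  3×10+9 = 39 → write 7 carry 2
  remaining carry: 2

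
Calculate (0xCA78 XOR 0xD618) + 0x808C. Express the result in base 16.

First 0xCA78 XOR 0xD618 = 0x1C60.
Add column by column in base 16, right to left:
  0+C = C
  6+8 = E
  C+0 = C
  1+8 = 9

0x9CEC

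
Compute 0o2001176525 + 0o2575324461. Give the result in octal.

Add column by column in base 8, right to left:
  5+1 = 6
  2+6 = 0 carry 1
  5+4+1 = 2 carry 1
  6+4+1 = 3 carry 1
  7+2+1 = 2 carry 1
  1+3+1 = 5
  1+5 = 6
  0+7 = 7
  0+5 = 5
  2+2 = 4

0o4576523206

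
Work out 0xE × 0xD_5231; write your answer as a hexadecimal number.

0xBA7EAE

Multiply each base-16 digit by 14, carrying:
  1×14 = 14 → write E
  3×14 = 42 → write A carry 2
  2×14+2 = 30 → write E carry 1
  5×14+1 = 71 → write 7 carry 4
  D×14+4 = 186 → write A carry 11
  remaining carry: B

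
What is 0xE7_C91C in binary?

0b111001111100100100011100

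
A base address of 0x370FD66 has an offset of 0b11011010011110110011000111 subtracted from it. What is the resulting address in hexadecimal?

0b11011010011110110011000111 = 0x369ECC7 in hexadecimal.
Subtract column by column in base 16:
  6-7 → F (borrow)
  6-C-1 → 9 (borrow)
  D-C-1 → 0
  F-E → 1
  0-9 → 7 (borrow)
  7-6-1 → 0
  3-3 → 0

0x7109F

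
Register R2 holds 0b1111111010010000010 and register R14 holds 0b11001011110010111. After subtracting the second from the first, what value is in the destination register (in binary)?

0b1100101110011101011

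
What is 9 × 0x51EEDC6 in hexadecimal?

0x2E165BF6

Multiply each base-16 digit by 9, carrying:
  6×9 = 54 → write 6 carry 3
  C×9+3 = 111 → write F carry 6
  D×9+6 = 123 → write B carry 7
  E×9+7 = 133 → write 5 carry 8
  E×9+8 = 134 → write 6 carry 8
  1×9+8 = 17 → write 1 carry 1
  5×9+1 = 46 → write E carry 2
  remaining carry: 2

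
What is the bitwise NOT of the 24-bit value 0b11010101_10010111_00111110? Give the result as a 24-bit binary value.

0b001010100110100011000001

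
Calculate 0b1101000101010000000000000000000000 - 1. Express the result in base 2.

0b1101000101001111111111111111111111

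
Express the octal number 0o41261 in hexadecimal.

0x42B1

Each octal digit is 3 bits: 4=100 1=001 2=010 6=110 1=001.
Group the bits into nibbles: 0100 0010 1011 0001 → 42B1.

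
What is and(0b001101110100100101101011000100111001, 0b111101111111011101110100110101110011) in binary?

AND bit by bit (1 only where both bits are 1):
  001101110100100101101011000100111001
& 111101111111011101110100110101110011
= 001101110100000101100000000100110001

0b001101110100000101100000000100110001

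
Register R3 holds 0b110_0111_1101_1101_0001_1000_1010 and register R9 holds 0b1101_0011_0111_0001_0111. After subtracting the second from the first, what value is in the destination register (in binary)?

Subtract column by column in base 2:
  0-1 → 1 (borrow)
  1-1-1 → 1 (borrow)
  0-1-1 → 0 (borrow)
  1-0-1 → 0
  0-1 → 1 (borrow)
  0-0-1 → 1 (borrow)
  0-0-1 → 1 (borrow)
  1-0-1 → 0
  1-1 → 0
  0-1 → 1 (borrow)
  0-1-1 → 0 (borrow)
  0-0-1 → 1 (borrow)
  1-1-1 → 1 (borrow)
  0-1-1 → 0 (borrow)
  1-0-1 → 0
  1-0 → 1
  1-1 → 0
  0-0 → 0
  1-1 → 0
  1-1 → 0
  1-0 → 1
  1-0 → 1
  1-0 → 1
  0-0 → 0
  0-0 → 0
  1-0 → 1
  1-0 → 1

0b110011100001001101001110011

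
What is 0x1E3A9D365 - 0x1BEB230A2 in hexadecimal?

Subtract column by column in base 16:
  5-2 → 3
  6-A → C (borrow)
  3-0-1 → 2
  D-3 → A
  9-2 → 7
  A-B → F (borrow)
  3-E-1 → 4 (borrow)
  E-B-1 → 2
  1-1 → 0

0x24F7A2C3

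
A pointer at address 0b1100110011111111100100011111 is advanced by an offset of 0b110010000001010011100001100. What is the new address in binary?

0b10011000100001010000000101011

Add column by column in base 2, right to left:
  1+0 = 1
  1+0 = 1
  1+1 = 0 carry 1
  1+1+1 = 1 carry 1
  1+0+1 = 0 carry 1
  0+0+1 = 1
  0+0 = 0
  0+0 = 0
  1+1 = 0 carry 1
  0+1+1 = 0 carry 1
  0+1+1 = 0 carry 1
  1+0+1 = 0 carry 1
  1+0+1 = 0 carry 1
  1+1+1 = 1 carry 1
  1+0+1 = 0 carry 1
  1+1+1 = 1 carry 1
  1+0+1 = 0 carry 1
  1+0+1 = 0 carry 1
  1+0+1 = 0 carry 1
  1+0+1 = 0 carry 1
  0+0+1 = 1
  0+0 = 0
  1+1 = 0 carry 1
  1+0+1 = 0 carry 1
  0+0+1 = 1
  0+1 = 1
  1+1 = 0 carry 1
  1+0+1 = 0 carry 1
  final carry 1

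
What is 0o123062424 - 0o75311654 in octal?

0o25550550

Subtract column by column in base 8:
  4-4 → 0
  2-5 → 5 (borrow)
  4-6-1 → 5 (borrow)
  2-1-1 → 0
  6-1 → 5
  0-3 → 5 (borrow)
  3-5-1 → 5 (borrow)
  2-7-1 → 2 (borrow)
  1-0-1 → 0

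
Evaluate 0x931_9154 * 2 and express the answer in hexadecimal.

Multiply each base-16 digit by 2, carrying:
  4×2 = 8 → write 8
  5×2 = 10 → write A
  1×2 = 2 → write 2
  9×2 = 18 → write 2 carry 1
  1×2+1 = 3 → write 3
  3×2 = 6 → write 6
  9×2 = 18 → write 2 carry 1
  remaining carry: 1

0x126322A8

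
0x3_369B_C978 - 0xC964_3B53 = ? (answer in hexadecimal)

0x26D378E25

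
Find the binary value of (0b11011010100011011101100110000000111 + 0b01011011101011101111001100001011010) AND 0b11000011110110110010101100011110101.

Add column by column in base 2, right to left:
  1+0 = 1
  1+1 = 0 carry 1
  1+0+1 = 0 carry 1
  0+1+1 = 0 carry 1
  0+1+1 = 0 carry 1
  0+0+1 = 1
  0+1 = 1
  0+0 = 0
  0+0 = 0
  0+0 = 0
  1+0 = 1
  1+1 = 0 carry 1
  0+1+1 = 0 carry 1
  0+0+1 = 1
  1+0 = 1
  1+1 = 0 carry 1
  0+1+1 = 0 carry 1
  1+1+1 = 1 carry 1
  1+1+1 = 1 carry 1
  1+0+1 = 0 carry 1
  0+1+1 = 0 carry 1
  1+1+1 = 1 carry 1
  1+1+1 = 1 carry 1
  0+0+1 = 1
  0+1 = 1
  0+0 = 0
  1+1 = 0 carry 1
  0+1+1 = 0 carry 1
  1+1+1 = 1 carry 1
  0+0+1 = 1
  1+1 = 0 carry 1
  1+1+1 = 1 carry 1
  0+0+1 = 1
  1+1 = 0 carry 1
  1+0+1 = 0 carry 1
  final carry 1
Sum = 0b100110110001111001100110010001100001; now AND with 0b11000011110110110010101100011110101:
  100110110001111001100110010001100001
& 011000011110110110010101100011110101
= 000000010000110000000100000001100001

0b10000110000000100000001100001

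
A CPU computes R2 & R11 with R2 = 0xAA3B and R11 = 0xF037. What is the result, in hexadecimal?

0xA033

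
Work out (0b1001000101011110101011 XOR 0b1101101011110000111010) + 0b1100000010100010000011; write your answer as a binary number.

First 0b1001000101011110101011 XOR 0b1101101011110000111010 = 0b0100101110101110010001.
Add column by column in base 2, right to left:
  1+1 = 0 carry 1
  0+1+1 = 0 carry 1
  0+0+1 = 1
  0+0 = 0
  1+0 = 1
  0+0 = 0
  0+0 = 0
  1+1 = 0 carry 1
  1+0+1 = 0 carry 1
  1+0+1 = 0 carry 1
  0+0+1 = 1
  1+1 = 0 carry 1
  0+0+1 = 1
  1+1 = 0 carry 1
  1+0+1 = 0 carry 1
  1+0+1 = 0 carry 1
  0+0+1 = 1
  1+0 = 1
  0+0 = 0
  0+0 = 0
  1+1 = 0 carry 1
  0+1+1 = 0 carry 1
  final carry 1

0b10000110001010000010100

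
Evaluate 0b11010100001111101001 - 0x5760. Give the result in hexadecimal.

0b11010100001111101001 = 0xd43e9 in hexadecimal.
Subtract column by column in base 16:
  9-0 → 9
  e-6 → 8
  3-7 → c (borrow)
  4-5-1 → e (borrow)
  d-0-1 → c

0xcec89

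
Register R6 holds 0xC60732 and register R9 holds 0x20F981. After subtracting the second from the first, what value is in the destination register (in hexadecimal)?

0xA50DB1

Subtract column by column in base 16:
  2-1 → 1
  3-8 → B (borrow)
  7-9-1 → D (borrow)
  0-F-1 → 0 (borrow)
  6-0-1 → 5
  C-2 → A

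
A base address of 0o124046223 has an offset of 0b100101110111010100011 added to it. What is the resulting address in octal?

0b100101110111010100011 = 0o4567243 in octal.
Add column by column in base 8, right to left:
  3+3 = 6
  2+4 = 6
  2+2 = 4
  6+7 = 5 carry 1
  4+6+1 = 3 carry 1
  0+5+1 = 6
  4+4 = 0 carry 1
  2+0+1 = 3
  1+0 = 1

0o130635466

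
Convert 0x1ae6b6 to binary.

0b110101110011010110110

Expand each hex digit to 4 bits: 1=0001 a=1010 e=1110 6=0110 b=1011 6=0110.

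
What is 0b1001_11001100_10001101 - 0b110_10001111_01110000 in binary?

0b110011110100011101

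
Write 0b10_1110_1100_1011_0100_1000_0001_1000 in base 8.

0o5662644030

Group the bits in threes: 101 110 110 010 110 100 100 000 011 000 → 5662644030.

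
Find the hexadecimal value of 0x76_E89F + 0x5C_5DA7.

0xD34646

Add column by column in base 16, right to left:
  F+7 = 6 carry 1
  9+A+1 = 4 carry 1
  8+D+1 = 6 carry 1
  E+5+1 = 4 carry 1
  6+C+1 = 3 carry 1
  7+5+1 = D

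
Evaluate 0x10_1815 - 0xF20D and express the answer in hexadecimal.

0xF2608

Subtract column by column in base 16:
  5-D → 8 (borrow)
  1-0-1 → 0
  8-2 → 6
  1-F → 2 (borrow)
  0-0-1 → F (borrow)
  1-0-1 → 0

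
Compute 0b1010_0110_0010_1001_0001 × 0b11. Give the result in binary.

Multiply each base-2 digit by 3, carrying:
  1×3 = 3 → write 1 carry 1
  0×3+1 = 1 → write 1
  0×3 = 0 → write 0
  0×3 = 0 → write 0
  1×3 = 3 → write 1 carry 1
  0×3+1 = 1 → write 1
  0×3 = 0 → write 0
  1×3 = 3 → write 1 carry 1
  0×3+1 = 1 → write 1
  1×3 = 3 → write 1 carry 1
  0×3+1 = 1 → write 1
  0×3 = 0 → write 0
  0×3 = 0 → write 0
  1×3 = 3 → write 1 carry 1
  1×3+1 = 4 → write 0 carry 2
  0×3+2 = 2 → write 0 carry 1
  0×3+1 = 1 → write 1
  1×3 = 3 → write 1 carry 1
  0×3+1 = 1 → write 1
  1×3 = 3 → write 1 carry 1
  remaining carry: 1

0b111110010011110110011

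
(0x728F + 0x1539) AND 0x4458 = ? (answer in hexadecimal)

0x448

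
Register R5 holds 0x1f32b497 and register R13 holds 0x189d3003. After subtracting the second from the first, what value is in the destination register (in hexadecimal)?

0x6958494

Subtract column by column in base 16:
  7-3 → 4
  9-0 → 9
  4-0 → 4
  b-3 → 8
  2-d → 5 (borrow)
  3-9-1 → 9 (borrow)
  f-8-1 → 6
  1-1 → 0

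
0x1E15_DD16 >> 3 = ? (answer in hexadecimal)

0x3C2BBA2

3 bits is not a whole number of base-16 digits; in binary: 11110000101011101110100010110 >> 3 = 11110000101011101110100010.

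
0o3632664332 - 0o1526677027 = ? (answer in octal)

0o2103765303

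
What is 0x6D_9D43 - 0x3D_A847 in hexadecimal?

Subtract column by column in base 16:
  3-7 → C (borrow)
  4-4-1 → F (borrow)
  D-8-1 → 4
  9-A → F (borrow)
  D-D-1 → F (borrow)
  6-3-1 → 2

0x2FF4FC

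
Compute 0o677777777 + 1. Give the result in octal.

0o700000000

The trailing 8 digits are 7 (max in base 8), so adding 1 cascades: they roll to 0 and the next digit up increments.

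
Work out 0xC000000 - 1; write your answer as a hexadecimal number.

0xBFFFFFF

The trailing 6 digits are 0, so subtracting 1 borrows through: they become F and the next digit up decrements.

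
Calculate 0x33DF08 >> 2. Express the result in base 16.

0xCF7C2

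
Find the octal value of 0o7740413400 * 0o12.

0o117305163000

Multiply each base-8 digit by 10, carrying:
  0×10 = 0 → write 0
  0×10 = 0 → write 0
  4×10 = 40 → write 0 carry 5
  3×10+5 = 35 → write 3 carry 4
  1×10+4 = 14 → write 6 carry 1
  4×10+1 = 41 → write 1 carry 5
  0×10+5 = 5 → write 5
  4×10 = 40 → write 0 carry 5
  7×10+5 = 75 → write 3 carry 9
  7×10+9 = 79 → write 7 carry 9
  remaining carry: 11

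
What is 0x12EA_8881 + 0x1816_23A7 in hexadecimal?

Add column by column in base 16, right to left:
  1+7 = 8
  8+A = 2 carry 1
  8+3+1 = C
  8+2 = A
  A+6 = 0 carry 1
  E+1+1 = 0 carry 1
  2+8+1 = B
  1+1 = 2

0x2B00AC28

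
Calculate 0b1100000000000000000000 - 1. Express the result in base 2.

The trailing 20 digits are 0, so subtracting 1 borrows through: they become 1 and the next digit up decrements.

0b1011111111111111111111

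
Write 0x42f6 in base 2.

Expand each hex digit to 4 bits: 4=0100 2=0010 f=1111 6=0110.

0b100001011110110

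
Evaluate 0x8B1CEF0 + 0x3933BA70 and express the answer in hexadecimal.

0x41E58960

Add column by column in base 16, right to left:
  0+0 = 0
  F+7 = 6 carry 1
  E+A+1 = 9 carry 1
  C+B+1 = 8 carry 1
  1+3+1 = 5
  B+3 = E
  8+9 = 1 carry 1
  0+3+1 = 4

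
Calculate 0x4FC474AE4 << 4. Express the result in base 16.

Shifting left by 4 bits = 1 hex digit: append 1 zero.

0x4FC474AE40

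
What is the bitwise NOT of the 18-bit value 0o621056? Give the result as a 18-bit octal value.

Each oct digit d becomes 7−d:
  6→1, 2→5, 1→6, 0→7, 5→2, 6→1

0o156721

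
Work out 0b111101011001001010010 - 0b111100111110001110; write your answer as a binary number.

0b110101110001011000100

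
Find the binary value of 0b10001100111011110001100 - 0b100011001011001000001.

0b1101001110000101001011

Subtract column by column in base 2:
  0-1 → 1 (borrow)
  0-0-1 → 1 (borrow)
  1-0-1 → 0
  1-0 → 1
  0-0 → 0
  0-0 → 0
  0-1 → 1 (borrow)
  1-0-1 → 0
  1-0 → 1
  1-1 → 0
  1-1 → 0
  0-0 → 0
  1-1 → 0
  1-0 → 1
  1-0 → 1
  0-1 → 1 (borrow)
  0-1-1 → 0 (borrow)
  1-0-1 → 0
  1-0 → 1
  0-0 → 0
  0-1 → 1 (borrow)
  0-0-1 → 1 (borrow)
  1-0-1 → 0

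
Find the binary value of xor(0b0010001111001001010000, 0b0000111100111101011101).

XOR bit by bit (1 where the bits differ):
  0010001111001001010000
^ 0000111100111101011101
= 0010110011110100001101

0b0010110011110100001101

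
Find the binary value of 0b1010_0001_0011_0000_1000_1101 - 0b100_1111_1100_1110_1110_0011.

0b10100010110000110101010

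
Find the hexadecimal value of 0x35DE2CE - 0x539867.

0x30A4A67

Subtract column by column in base 16:
  E-7 → 7
  C-6 → 6
  2-8 → A (borrow)
  E-9-1 → 4
  D-3 → A
  5-5 → 0
  3-0 → 3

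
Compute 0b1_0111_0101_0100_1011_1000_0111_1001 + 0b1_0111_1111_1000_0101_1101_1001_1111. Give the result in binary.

Add column by column in base 2, right to left:
  1+1 = 0 carry 1
  0+1+1 = 0 carry 1
  0+1+1 = 0 carry 1
  1+1+1 = 1 carry 1
  1+1+1 = 1 carry 1
  1+0+1 = 0 carry 1
  1+0+1 = 0 carry 1
  0+1+1 = 0 carry 1
  0+1+1 = 0 carry 1
  0+0+1 = 1
  0+1 = 1
  1+1 = 0 carry 1
  1+1+1 = 1 carry 1
  1+0+1 = 0 carry 1
  0+1+1 = 0 carry 1
  1+0+1 = 0 carry 1
  0+0+1 = 1
  0+0 = 0
  1+0 = 1
  0+1 = 1
  1+1 = 0 carry 1
  0+1+1 = 0 carry 1
  1+1+1 = 1 carry 1
  0+1+1 = 0 carry 1
  1+1+1 = 1 carry 1
  1+1+1 = 1 carry 1
  1+1+1 = 1 carry 1
  0+0+1 = 1
  1+1 = 0 carry 1
  final carry 1

0b101111010011010001011000011000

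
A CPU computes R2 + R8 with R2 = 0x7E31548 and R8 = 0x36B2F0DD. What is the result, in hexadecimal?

0x3E960625

Add column by column in base 16, right to left:
  8+D = 5 carry 1
  4+D+1 = 2 carry 1
  5+0+1 = 6
  1+F = 0 carry 1
  3+2+1 = 6
  E+B = 9 carry 1
  7+6+1 = E
  0+3 = 3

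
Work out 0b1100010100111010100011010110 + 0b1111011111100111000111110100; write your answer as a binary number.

0b11011110100100001101011001010

Add column by column in base 2, right to left:
  0+0 = 0
  1+0 = 1
  1+1 = 0 carry 1
  0+0+1 = 1
  1+1 = 0 carry 1
  0+1+1 = 0 carry 1
  1+1+1 = 1 carry 1
  1+1+1 = 1 carry 1
  0+1+1 = 0 carry 1
  0+0+1 = 1
  0+0 = 0
  1+0 = 1
  0+1 = 1
  1+1 = 0 carry 1
  0+1+1 = 0 carry 1
  1+0+1 = 0 carry 1
  1+0+1 = 0 carry 1
  1+1+1 = 1 carry 1
  0+1+1 = 0 carry 1
  0+1+1 = 0 carry 1
  1+1+1 = 1 carry 1
  0+1+1 = 0 carry 1
  1+1+1 = 1 carry 1
  0+0+1 = 1
  0+1 = 1
  0+1 = 1
  1+1 = 0 carry 1
  1+1+1 = 1 carry 1
  final carry 1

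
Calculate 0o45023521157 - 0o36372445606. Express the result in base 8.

0o6431053351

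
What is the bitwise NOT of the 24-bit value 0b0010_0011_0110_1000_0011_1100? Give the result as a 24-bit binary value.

0b110111001001011111000011

Invert each bit: 001000110110100000111100 → 110111001001011111000011.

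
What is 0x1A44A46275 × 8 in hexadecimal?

Multiply each base-16 digit by 8, carrying:
  5×8 = 40 → write 8 carry 2
  7×8+2 = 58 → write A carry 3
  2×8+3 = 19 → write 3 carry 1
  6×8+1 = 49 → write 1 carry 3
  4×8+3 = 35 → write 3 carry 2
  A×8+2 = 82 → write 2 carry 5
  4×8+5 = 37 → write 5 carry 2
  4×8+2 = 34 → write 2 carry 2
  A×8+2 = 82 → write 2 carry 5
  1×8+5 = 13 → write D

0xD2252313A8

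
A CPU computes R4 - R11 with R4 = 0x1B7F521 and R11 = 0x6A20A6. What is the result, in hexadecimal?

Subtract column by column in base 16:
  1-6 → B (borrow)
  2-A-1 → 7 (borrow)
  5-0-1 → 4
  F-2 → D
  7-A → D (borrow)
  B-6-1 → 4
  1-0 → 1

0x14DD47B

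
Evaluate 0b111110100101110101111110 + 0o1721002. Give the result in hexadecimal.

0b111110100101110101111110 = 0xFA5D7E in hexadecimal.
0o1721002 = 0x7A202 in hexadecimal.
Add column by column in base 16, right to left:
  E+2 = 0 carry 1
  7+0+1 = 8
  D+2 = F
  5+A = F
  A+7 = 1 carry 1
  F+0+1 = 0 carry 1
  final carry 1

0x101FF80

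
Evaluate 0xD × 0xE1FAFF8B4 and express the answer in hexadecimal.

Multiply each base-16 digit by 13, carrying:
  4×13 = 52 → write 4 carry 3
  B×13+3 = 146 → write 2 carry 9
  8×13+9 = 113 → write 1 carry 7
  F×13+7 = 202 → write A carry 12
  F×13+12 = 207 → write F carry 12
  A×13+12 = 142 → write E carry 8
  F×13+8 = 203 → write B carry 12
  1×13+12 = 25 → write 9 carry 1
  E×13+1 = 183 → write 7 carry 11
  remaining carry: B

0xB79BEFA124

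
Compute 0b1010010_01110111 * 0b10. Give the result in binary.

0b1010010011101110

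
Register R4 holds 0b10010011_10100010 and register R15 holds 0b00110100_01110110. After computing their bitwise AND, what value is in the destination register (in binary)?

0b0001000000100010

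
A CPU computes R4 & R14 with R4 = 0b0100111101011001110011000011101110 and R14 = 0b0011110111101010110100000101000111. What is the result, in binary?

0b0000110101001000110000000001000110

AND bit by bit (1 only where both bits are 1):
  0100111101011001110011000011101110
& 0011110111101010110100000101000111
= 0000110101001000110000000001000110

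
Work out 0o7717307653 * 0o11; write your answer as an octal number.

Multiply each base-8 digit by 9, carrying:
  3×9 = 27 → write 3 carry 3
  5×9+3 = 48 → write 0 carry 6
  6×9+6 = 60 → write 4 carry 7
  7×9+7 = 70 → write 6 carry 8
  0×9+8 = 8 → write 0 carry 1
  3×9+1 = 28 → write 4 carry 3
  7×9+3 = 66 → write 2 carry 8
  1×9+8 = 17 → write 1 carry 2
  7×9+2 = 65 → write 1 carry 8
  7×9+8 = 71 → write 7 carry 8
  remaining carry: 10

0o107112406403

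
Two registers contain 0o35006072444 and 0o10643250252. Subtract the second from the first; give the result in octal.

Subtract column by column in base 8:
  4-2 → 2
  4-5 → 7 (borrow)
  4-2-1 → 1
  2-0 → 2
  7-5 → 2
  0-2 → 6 (borrow)
  6-3-1 → 2
  0-4 → 4 (borrow)
  0-6-1 → 1 (borrow)
  5-0-1 → 4
  3-1 → 2

0o24142622172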